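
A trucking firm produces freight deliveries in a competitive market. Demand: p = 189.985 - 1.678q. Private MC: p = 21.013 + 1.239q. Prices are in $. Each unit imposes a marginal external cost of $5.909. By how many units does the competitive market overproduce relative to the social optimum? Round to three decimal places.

Market equilibrium (private): 21.013 + 1.239q = 189.985 - 1.678q → q_m = 57.9266.
Social marginal cost = private MC + MEC = 26.922 + 1.239q.
Set SMC = demand: 26.922 + 1.239q = 189.985 - 1.678q → q* = 55.9009.
Gap = |57.9266 − 55.9009| = 2.0257.

2.026 units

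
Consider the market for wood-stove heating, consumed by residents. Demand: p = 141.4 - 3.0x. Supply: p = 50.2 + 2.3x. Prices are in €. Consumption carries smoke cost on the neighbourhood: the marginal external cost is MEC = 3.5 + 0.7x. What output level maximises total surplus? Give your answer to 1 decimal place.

x* = 14.6

Social marginal benefit = demand − MEC = 137.9 - 3.7x.
Set SMB = MC: 137.9 - 3.7x = 50.2 + 2.3x → x* = 14.6167.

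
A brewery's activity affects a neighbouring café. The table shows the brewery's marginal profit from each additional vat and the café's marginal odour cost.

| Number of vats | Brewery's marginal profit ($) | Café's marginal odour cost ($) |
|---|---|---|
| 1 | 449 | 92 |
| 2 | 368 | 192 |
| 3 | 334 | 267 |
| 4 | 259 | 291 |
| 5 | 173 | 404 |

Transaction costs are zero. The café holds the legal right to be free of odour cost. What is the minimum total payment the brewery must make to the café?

Efficient level: marginal profit ≥ marginal odour cost through level 3, so k* = 3.
With the café holding the right, the brewery must at least compensate total damage at k*: 92 + 192 + 267 = 551.

$551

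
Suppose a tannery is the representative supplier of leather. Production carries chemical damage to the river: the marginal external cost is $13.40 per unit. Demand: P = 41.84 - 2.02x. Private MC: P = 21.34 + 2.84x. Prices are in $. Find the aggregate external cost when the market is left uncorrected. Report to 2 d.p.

$56.52

Market equilibrium (private): 21.34 + 2.84x = 41.84 - 2.02x → x_m = 4.2181.
Total external cost = MEC × x_m = 13.40 × 4.2181 = 56.5225.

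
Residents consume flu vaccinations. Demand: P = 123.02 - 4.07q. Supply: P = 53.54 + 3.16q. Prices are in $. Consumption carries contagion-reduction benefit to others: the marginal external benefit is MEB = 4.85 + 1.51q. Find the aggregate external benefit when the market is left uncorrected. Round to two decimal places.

Market equilibrium (private): 53.54 + 3.16q = 123.02 - 4.07q → q_m = 9.6100.
Total external benefit = ∫₀^{q_m} (4.85 + 1.51q) dq = 4.85×9.6100 + ½×1.51×9.6100² = 116.3343.

$116.33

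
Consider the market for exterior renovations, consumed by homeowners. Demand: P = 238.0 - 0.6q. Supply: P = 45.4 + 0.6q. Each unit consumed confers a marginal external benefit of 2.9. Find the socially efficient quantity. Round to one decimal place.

q* = 162.9

Social marginal benefit = demand + MEB = 240.9 - 0.6q.
Set SMB = MC: 240.9 - 0.6q = 45.4 + 0.6q → q* = 162.9167.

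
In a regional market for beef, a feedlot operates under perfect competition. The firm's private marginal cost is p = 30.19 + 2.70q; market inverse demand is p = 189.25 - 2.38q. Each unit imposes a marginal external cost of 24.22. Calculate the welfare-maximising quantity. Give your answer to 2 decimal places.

Social marginal cost = private MC + MEC = 54.41 + 2.70q.
Set SMC = demand: 54.41 + 2.70q = 189.25 - 2.38q → q* = 26.5433.

q* = 26.54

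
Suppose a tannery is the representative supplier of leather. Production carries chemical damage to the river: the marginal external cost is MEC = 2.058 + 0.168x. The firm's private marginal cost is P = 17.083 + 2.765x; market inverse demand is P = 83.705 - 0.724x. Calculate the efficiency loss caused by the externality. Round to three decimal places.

DWL = 3.791

Market equilibrium (private): 17.083 + 2.765x = 83.705 - 0.724x → x_m = 19.0949.
Social marginal cost = private MC + MEC = 19.141 + 2.933x.
Set SMC = demand: 19.141 + 2.933x = 83.705 - 0.724x → x* = 17.6549.
The welfare-loss triangle has base |x_m − x*| and height MEC(x_m) (the vertical gap between SMC and demand is zero at x* and MEC at x_m).
DWL = ½ × 1.4400 × 5.2659 = 3.7914.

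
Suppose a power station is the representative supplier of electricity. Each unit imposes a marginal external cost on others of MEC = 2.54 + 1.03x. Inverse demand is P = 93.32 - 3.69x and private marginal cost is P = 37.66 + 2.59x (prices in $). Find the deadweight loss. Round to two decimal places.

DWL = $9.31

Market equilibrium (private): 37.66 + 2.59x = 93.32 - 3.69x → x_m = 8.8631.
Social marginal cost = private MC + MEC = 40.20 + 3.62x.
Set SMC = demand: 40.20 + 3.62x = 93.32 - 3.69x → x* = 7.2668.
Height of the DWL triangle at x_m is SMC(x_m) − demand(x_m) = MEC(x_m) = 11.6689.
DWL = ½ × 1.5963 × 11.6689 = 9.3135.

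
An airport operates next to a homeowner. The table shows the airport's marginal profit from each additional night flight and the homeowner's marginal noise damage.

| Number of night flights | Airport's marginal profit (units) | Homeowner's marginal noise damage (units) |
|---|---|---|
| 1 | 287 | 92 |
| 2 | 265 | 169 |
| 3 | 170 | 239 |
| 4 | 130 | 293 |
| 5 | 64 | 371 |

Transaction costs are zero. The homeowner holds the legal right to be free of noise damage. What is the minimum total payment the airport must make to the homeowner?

Efficient level: marginal profit ≥ marginal noise damage through level 2, so k* = 2.
With the homeowner holding the right, the airport must at least compensate total damage at k*: 92 + 169 = 261.

261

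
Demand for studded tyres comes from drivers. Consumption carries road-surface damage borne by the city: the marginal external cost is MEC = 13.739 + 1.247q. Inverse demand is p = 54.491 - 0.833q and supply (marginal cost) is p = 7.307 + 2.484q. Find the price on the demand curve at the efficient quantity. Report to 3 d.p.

Social marginal benefit = demand − MEC = 40.752 - 2.080q.
Set SMB = MC: 40.752 - 2.080q = 7.307 + 2.484q → q* = 7.3280.
Consumer price on the demand curve at q*: 54.491 − 0.833×7.3280 = 48.3868.

P = 48.387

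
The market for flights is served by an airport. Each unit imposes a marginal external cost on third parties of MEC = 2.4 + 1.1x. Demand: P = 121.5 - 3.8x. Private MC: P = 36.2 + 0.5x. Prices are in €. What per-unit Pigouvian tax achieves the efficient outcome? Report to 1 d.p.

tax = €19.3 per unit

Social marginal cost = private MC + MEC = 38.6 + 1.6x.
Set SMC = demand: 38.6 + 1.6x = 121.5 - 3.8x → x* = 15.3519.
The Pigouvian tax equals MEC at x*: 2.4 + 1.1×15.3519 = 19.2871.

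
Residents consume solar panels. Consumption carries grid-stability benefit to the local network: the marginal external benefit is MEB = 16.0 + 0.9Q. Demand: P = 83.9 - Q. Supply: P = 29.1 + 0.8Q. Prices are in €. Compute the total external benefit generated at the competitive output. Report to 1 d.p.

Market equilibrium (private): 29.1 + 0.8Q = 83.9 - Q → Q_m = 30.4444.
Total external benefit = ∫₀^{Q_m} (16.0 + 0.9Q) dQ = 16.0×30.4444 + ½×0.9×30.4444² = 904.1981.

€904.2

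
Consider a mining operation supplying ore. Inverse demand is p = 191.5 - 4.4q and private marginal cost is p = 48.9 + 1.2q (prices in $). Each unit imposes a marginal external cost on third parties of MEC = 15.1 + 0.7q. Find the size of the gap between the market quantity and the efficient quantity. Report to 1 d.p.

Market equilibrium (private): 48.9 + 1.2q = 191.5 - 4.4q → q_m = 25.4643.
Social marginal cost = private MC + MEC = 64.0 + 1.9q.
Set SMC = demand: 64.0 + 1.9q = 191.5 - 4.4q → q* = 20.2381.
Gap = |25.4643 − 20.2381| = 5.2262.

5.2 units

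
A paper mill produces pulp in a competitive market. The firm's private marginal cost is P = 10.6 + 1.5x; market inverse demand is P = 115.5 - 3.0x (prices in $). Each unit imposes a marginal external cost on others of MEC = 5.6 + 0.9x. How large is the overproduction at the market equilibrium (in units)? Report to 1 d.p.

4.9 units

Market equilibrium (private): 10.6 + 1.5x = 115.5 - 3.0x → x_m = 23.3111.
Social marginal cost = private MC + MEC = 16.2 + 2.4x.
Set SMC = demand: 16.2 + 2.4x = 115.5 - 3.0x → x* = 18.3889.
Gap = |23.3111 − 18.3889| = 4.9222.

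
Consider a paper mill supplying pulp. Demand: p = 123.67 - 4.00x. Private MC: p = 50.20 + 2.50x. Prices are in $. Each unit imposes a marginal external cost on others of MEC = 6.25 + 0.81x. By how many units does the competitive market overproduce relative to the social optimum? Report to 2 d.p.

2.11 units

Market equilibrium (private): 50.20 + 2.50x = 123.67 - 4.00x → x_m = 11.3031.
Social marginal cost = private MC + MEC = 56.45 + 3.31x.
Set SMC = demand: 56.45 + 3.31x = 123.67 - 4.00x → x* = 9.1956.
Gap = |11.3031 − 9.1956| = 2.1075.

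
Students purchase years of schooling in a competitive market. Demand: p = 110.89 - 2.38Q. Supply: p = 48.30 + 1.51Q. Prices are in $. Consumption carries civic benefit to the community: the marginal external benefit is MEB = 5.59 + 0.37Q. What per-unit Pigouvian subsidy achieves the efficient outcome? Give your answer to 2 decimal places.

Social marginal benefit = demand + MEB = 116.48 - 2.01Q.
Set SMB = MC: 116.48 - 2.01Q = 48.30 + 1.51Q → Q* = 19.3693.
The Pigouvian subsidy equals MEB at Q*: 5.59 + 0.37×19.3693 = 12.7566.

subsidy = $12.76 per unit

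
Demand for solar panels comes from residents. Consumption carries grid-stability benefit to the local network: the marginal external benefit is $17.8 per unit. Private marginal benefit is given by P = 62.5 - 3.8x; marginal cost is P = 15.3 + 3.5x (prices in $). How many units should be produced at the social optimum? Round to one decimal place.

x* = 8.9

Social marginal benefit = demand + MEB = 80.3 - 3.8x.
Set SMB = MC: 80.3 - 3.8x = 15.3 + 3.5x → x* = 8.9041.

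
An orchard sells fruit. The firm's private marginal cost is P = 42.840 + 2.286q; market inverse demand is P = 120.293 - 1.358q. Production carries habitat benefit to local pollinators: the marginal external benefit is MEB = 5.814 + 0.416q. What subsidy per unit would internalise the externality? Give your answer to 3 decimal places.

Social marginal cost = private MC − MEB = 37.026 + 1.870q.
Set SMC = demand: 37.026 + 1.870q = 120.293 - 1.358q → q* = 25.7952.
The Pigouvian subsidy equals MEB at q*: 5.814 + 0.416×25.7952 = 16.5448.

subsidy = 16.545 per unit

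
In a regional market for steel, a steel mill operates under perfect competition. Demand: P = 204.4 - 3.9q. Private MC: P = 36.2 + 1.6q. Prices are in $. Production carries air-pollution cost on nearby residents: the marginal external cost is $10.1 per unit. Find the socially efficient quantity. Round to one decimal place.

q* = 28.7

Social marginal cost = private MC + MEC = 46.3 + 1.6q.
Set SMC = demand: 46.3 + 1.6q = 204.4 - 3.9q → q* = 28.7455.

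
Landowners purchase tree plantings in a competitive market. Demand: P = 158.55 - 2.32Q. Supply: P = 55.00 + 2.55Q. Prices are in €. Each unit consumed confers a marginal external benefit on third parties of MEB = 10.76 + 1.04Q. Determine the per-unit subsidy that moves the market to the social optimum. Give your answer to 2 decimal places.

Social marginal benefit = demand + MEB = 169.31 - 1.28Q.
Set SMB = MC: 169.31 - 1.28Q = 55.00 + 2.55Q → Q* = 29.8460.
The Pigouvian subsidy equals MEB at Q*: 10.76 + 1.04×29.8460 = 41.7998.

subsidy = €41.80 per unit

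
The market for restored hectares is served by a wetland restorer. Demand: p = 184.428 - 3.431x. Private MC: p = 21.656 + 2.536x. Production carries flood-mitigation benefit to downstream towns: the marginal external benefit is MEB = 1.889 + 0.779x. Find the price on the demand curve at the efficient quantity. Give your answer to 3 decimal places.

Social marginal cost = private MC − MEB = 19.767 + 1.757x.
Set SMC = demand: 19.767 + 1.757x = 184.428 - 3.431x → x* = 31.7388.
Consumer price on the demand curve at x*: 184.428 − 3.431×31.7388 = 75.5322.

P = 75.532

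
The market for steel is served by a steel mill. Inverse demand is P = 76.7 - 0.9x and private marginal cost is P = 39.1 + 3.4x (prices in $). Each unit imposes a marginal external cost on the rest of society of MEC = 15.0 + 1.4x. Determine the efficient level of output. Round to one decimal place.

Social marginal cost = private MC + MEC = 54.1 + 4.8x.
Set SMC = demand: 54.1 + 4.8x = 76.7 - 0.9x → x* = 3.9649.

x* = 4.0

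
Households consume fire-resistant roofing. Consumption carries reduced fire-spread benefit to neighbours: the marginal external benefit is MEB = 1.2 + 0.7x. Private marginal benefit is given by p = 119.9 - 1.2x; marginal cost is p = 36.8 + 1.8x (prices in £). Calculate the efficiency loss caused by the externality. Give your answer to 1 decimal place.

DWL = £92.2

Market equilibrium (private): 36.8 + 1.8x = 119.9 - 1.2x → x_m = 27.7000.
Social marginal benefit = demand + MEB = 121.1 - 0.5x.
Set SMB = MC: 121.1 - 0.5x = 36.8 + 1.8x → x* = 36.6522.
Between x* and x_m the wedge SMB − MC runs linearly from 0 to MEB(x_m), so the loss is a triangle.
DWL = ½ × 8.9522 × 20.5900 = 92.1629.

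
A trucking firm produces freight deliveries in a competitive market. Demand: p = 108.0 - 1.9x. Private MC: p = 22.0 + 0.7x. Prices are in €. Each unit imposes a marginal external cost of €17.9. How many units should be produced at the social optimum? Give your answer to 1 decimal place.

x* = 26.2

Social marginal cost = private MC + MEC = 39.9 + 0.7x.
Set SMC = demand: 39.9 + 0.7x = 108.0 - 1.9x → x* = 26.1923.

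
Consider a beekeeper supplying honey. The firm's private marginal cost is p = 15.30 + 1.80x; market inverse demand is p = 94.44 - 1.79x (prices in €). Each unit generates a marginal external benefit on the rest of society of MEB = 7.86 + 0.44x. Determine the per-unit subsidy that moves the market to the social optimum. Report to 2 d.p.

subsidy = €20.01 per unit

Social marginal cost = private MC − MEB = 7.44 + 1.36x.
Set SMC = demand: 7.44 + 1.36x = 94.44 - 1.79x → x* = 27.6190.
The Pigouvian subsidy equals MEB at x*: 7.86 + 0.44×27.6190 = 20.0124.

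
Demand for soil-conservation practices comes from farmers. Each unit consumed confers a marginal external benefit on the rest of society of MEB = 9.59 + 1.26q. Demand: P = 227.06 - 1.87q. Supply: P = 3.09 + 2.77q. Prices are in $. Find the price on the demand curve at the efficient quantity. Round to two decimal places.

P = $97.84

Social marginal benefit = demand + MEB = 236.65 - 0.61q.
Set SMB = MC: 236.65 - 0.61q = 3.09 + 2.77q → q* = 69.1006.
Consumer price on the demand curve at q*: 227.06 − 1.87×69.1006 = 97.8419.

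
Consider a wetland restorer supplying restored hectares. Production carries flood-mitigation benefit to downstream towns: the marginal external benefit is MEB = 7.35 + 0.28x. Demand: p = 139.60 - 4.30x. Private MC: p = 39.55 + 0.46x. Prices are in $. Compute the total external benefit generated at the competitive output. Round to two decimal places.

$216.34

Market equilibrium (private): 39.55 + 0.46x = 139.60 - 4.30x → x_m = 21.0189.
Total external benefit = ∫₀^{x_m} (7.35 + 0.28x) dx = 7.35×21.0189 + ½×0.28×21.0189² = 216.3401.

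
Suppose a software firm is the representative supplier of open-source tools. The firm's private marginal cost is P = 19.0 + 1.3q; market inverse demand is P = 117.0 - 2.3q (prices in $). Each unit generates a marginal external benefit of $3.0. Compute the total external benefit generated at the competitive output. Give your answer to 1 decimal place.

$81.7

Market equilibrium (private): 19.0 + 1.3q = 117.0 - 2.3q → q_m = 27.2222.
Total external benefit = MEB × q_m = 3.0 × 27.2222 = 81.6666.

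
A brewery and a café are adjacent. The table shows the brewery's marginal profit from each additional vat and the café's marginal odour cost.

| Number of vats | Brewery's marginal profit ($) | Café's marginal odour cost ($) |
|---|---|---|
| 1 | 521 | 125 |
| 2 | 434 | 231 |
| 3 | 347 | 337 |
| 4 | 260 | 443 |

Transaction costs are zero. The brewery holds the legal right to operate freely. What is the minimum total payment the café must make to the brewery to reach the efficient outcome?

$260

Left alone the brewery would choose level 4 (marginal profit stays positive).
Efficient level: k* = 3 (marginal profit ≥ marginal odour cost through 3).
The café must at least cover the brewery's forgone profit from cutting 4→3: 260 = 260.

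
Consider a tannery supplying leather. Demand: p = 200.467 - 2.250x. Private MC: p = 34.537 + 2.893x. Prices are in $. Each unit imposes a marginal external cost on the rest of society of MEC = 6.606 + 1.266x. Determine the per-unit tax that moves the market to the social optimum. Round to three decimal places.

Social marginal cost = private MC + MEC = 41.143 + 4.159x.
Set SMC = demand: 41.143 + 4.159x = 200.467 - 2.250x → x* = 24.8594.
The Pigouvian tax equals MEC at x*: 6.606 + 1.266×24.8594 = 38.0780.

tax = $38.078 per unit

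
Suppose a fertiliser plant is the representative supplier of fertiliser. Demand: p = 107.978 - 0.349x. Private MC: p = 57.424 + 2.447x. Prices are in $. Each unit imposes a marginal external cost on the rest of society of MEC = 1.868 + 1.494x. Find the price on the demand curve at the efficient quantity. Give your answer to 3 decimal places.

Social marginal cost = private MC + MEC = 59.292 + 3.941x.
Set SMC = demand: 59.292 + 3.941x = 107.978 - 0.349x → x* = 11.3487.
Consumer price on the demand curve at x*: 107.978 − 0.349×11.3487 = 104.0173.

P = $104.017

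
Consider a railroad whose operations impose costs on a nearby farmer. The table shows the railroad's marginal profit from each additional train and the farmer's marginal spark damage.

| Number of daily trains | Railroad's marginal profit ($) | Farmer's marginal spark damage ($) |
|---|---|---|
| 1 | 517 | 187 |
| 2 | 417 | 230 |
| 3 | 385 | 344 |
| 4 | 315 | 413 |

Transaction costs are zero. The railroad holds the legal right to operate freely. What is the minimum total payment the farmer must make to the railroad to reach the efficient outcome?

Left alone the railroad would choose level 4 (marginal profit stays positive).
Efficient level: k* = 3 (marginal profit ≥ marginal spark damage through 3).
The farmer must at least cover the railroad's forgone profit from cutting 4→3: 315 = 315.

$315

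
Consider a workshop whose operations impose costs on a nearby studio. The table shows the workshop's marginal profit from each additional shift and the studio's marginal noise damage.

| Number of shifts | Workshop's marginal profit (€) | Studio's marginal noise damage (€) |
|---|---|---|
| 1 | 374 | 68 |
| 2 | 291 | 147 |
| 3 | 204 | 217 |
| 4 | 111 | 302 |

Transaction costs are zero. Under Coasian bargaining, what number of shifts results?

Bargaining reaches the level where marginal profit last exceeds marginal noise damage.
That holds through level 2 (291 ≥ 147) but not at 3 (204 < 217).

2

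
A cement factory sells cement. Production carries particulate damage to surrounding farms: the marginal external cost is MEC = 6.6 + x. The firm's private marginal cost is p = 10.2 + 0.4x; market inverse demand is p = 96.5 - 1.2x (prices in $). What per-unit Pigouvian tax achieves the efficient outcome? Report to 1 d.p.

Social marginal cost = private MC + MEC = 16.8 + 1.4x.
Set SMC = demand: 16.8 + 1.4x = 96.5 - 1.2x → x* = 30.6538.
The Pigouvian tax equals MEC at x*: 6.6 + 1.0×30.6538 = 37.2538.

tax = $37.3 per unit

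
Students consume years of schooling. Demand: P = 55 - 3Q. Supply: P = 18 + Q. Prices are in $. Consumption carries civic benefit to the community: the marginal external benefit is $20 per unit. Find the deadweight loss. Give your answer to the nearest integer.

Market equilibrium (private): 18 + Q = 55 - 3Q → Q_m = 9.2500.
Social marginal benefit = demand + MEB = 75 - 3Q.
Set SMB = MC: 75 - 3Q = 18 + Q → Q* = 14.2500.
Height of the DWL triangle at Q_m is SMB(Q_m) − MC(Q_m) = MEB(Q_m) = 20.0000.
DWL = ½ × 5.0000 × 20.0000 = 50.0000.

DWL = $50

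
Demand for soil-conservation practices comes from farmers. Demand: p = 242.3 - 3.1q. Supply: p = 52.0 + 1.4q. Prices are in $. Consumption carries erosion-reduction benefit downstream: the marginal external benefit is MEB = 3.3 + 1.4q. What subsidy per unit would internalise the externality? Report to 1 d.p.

Social marginal benefit = demand + MEB = 245.6 - 1.7q.
Set SMB = MC: 245.6 - 1.7q = 52.0 + 1.4q → q* = 62.4516.
The Pigouvian subsidy equals MEB at q*: 3.3 + 1.4×62.4516 = 90.7322.

subsidy = $90.7 per unit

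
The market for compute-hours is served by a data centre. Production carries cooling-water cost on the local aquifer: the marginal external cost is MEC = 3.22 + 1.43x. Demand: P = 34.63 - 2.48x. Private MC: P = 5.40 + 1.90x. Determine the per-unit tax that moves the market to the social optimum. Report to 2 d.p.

tax = 9.62 per unit

Social marginal cost = private MC + MEC = 8.62 + 3.33x.
Set SMC = demand: 8.62 + 3.33x = 34.63 - 2.48x → x* = 4.4768.
The Pigouvian tax equals MEC at x*: 3.22 + 1.43×4.4768 = 9.6218.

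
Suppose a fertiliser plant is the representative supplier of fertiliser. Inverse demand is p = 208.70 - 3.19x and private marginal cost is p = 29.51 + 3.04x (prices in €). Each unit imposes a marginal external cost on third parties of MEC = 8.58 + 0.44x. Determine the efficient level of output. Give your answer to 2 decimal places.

Social marginal cost = private MC + MEC = 38.09 + 3.48x.
Set SMC = demand: 38.09 + 3.48x = 208.70 - 3.19x → x* = 25.5787.

x* = 25.58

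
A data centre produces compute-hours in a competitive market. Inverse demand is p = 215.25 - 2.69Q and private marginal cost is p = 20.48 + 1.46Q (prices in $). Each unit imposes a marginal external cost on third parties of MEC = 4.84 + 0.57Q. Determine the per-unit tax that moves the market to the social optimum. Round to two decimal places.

Social marginal cost = private MC + MEC = 25.32 + 2.03Q.
Set SMC = demand: 25.32 + 2.03Q = 215.25 - 2.69Q → Q* = 40.2394.
The Pigouvian tax equals MEC at Q*: 4.84 + 0.57×40.2394 = 27.7765.

tax = $27.78 per unit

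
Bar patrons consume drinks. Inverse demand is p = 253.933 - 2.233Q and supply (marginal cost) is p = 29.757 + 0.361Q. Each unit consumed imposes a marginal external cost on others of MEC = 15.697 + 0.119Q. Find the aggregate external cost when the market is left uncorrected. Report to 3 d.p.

1800.931

Market equilibrium (private): 29.757 + 0.361Q = 253.933 - 2.233Q → Q_m = 86.4210.
Total external cost = ∫₀^{Q_m} (15.697 + 0.119Q) dQ = 15.697×86.4210 + ½×0.119×86.4210² = 1800.9315.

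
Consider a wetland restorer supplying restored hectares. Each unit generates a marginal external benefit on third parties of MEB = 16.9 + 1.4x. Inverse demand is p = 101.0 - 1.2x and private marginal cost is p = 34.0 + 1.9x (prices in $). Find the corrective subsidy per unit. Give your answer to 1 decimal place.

Social marginal cost = private MC − MEB = 17.1 + 0.5x.
Set SMC = demand: 17.1 + 0.5x = 101.0 - 1.2x → x* = 49.3529.
The Pigouvian subsidy equals MEB at x*: 16.9 + 1.4×49.3529 = 85.9941.

subsidy = $86.0 per unit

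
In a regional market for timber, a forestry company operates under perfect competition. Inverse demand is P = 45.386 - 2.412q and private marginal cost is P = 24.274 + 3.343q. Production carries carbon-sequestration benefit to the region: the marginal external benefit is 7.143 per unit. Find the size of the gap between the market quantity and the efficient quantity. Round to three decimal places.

1.241 units

Market equilibrium (private): 24.274 + 3.343q = 45.386 - 2.412q → q_m = 3.6685.
Social marginal cost = private MC − MEB = 17.131 + 3.343q.
Set SMC = demand: 17.131 + 3.343q = 45.386 - 2.412q → q* = 4.9096.
Gap = |3.6685 − 4.9096| = 1.2411.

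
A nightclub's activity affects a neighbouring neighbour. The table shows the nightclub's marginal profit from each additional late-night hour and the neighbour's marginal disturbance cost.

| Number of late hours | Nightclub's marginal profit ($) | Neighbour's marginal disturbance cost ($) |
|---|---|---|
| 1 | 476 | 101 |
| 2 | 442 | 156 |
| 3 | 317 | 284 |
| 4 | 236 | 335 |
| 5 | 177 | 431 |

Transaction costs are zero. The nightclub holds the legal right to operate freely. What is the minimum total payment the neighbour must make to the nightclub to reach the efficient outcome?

Left alone the nightclub would choose level 5 (marginal profit stays positive).
Efficient level: k* = 3 (marginal profit ≥ marginal disturbance cost through 3).
The neighbour must at least cover the nightclub's forgone profit from cutting 5→3: 236 + 177 = 413.

$413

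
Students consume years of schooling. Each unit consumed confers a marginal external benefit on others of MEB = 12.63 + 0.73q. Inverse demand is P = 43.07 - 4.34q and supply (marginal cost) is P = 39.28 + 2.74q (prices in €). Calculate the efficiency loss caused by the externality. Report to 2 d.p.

DWL = €13.35

Market equilibrium (private): 39.28 + 2.74q = 43.07 - 4.34q → q_m = 0.5353.
Social marginal benefit = demand + MEB = 55.70 - 3.61q.
Set SMB = MC: 55.70 - 3.61q = 39.28 + 2.74q → q* = 2.5858.
The welfare-loss triangle has base |q_m − q*| and height MEB(q_m) (the vertical gap between SMB and MC is zero at q* and MEB at q_m).
DWL = ½ × 2.0505 × 13.0208 = 13.3496.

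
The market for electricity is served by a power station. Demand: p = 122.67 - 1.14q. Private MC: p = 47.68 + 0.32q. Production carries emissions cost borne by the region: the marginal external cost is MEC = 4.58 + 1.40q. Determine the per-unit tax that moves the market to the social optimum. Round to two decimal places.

tax = 39.05 per unit

Social marginal cost = private MC + MEC = 52.26 + 1.72q.
Set SMC = demand: 52.26 + 1.72q = 122.67 - 1.14q → q* = 24.6189.
The Pigouvian tax equals MEC at q*: 4.58 + 1.40×24.6189 = 39.0465.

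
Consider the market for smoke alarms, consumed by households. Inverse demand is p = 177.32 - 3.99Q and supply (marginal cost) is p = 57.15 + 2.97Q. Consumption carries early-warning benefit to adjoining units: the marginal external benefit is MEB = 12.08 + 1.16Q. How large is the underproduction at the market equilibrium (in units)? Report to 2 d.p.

5.54 units

Market equilibrium (private): 57.15 + 2.97Q = 177.32 - 3.99Q → Q_m = 17.2658.
Social marginal benefit = demand + MEB = 189.40 - 2.83Q.
Set SMB = MC: 189.40 - 2.83Q = 57.15 + 2.97Q → Q* = 22.8017.
Gap = |17.2658 − 22.8017| = 5.5359.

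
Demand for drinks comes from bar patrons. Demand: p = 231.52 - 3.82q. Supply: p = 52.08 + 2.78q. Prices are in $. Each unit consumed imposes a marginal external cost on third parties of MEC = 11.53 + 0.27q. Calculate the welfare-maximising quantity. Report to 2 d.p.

q* = 24.44

Social marginal benefit = demand − MEC = 219.99 - 4.09q.
Set SMB = MC: 219.99 - 4.09q = 52.08 + 2.78q → q* = 24.4410.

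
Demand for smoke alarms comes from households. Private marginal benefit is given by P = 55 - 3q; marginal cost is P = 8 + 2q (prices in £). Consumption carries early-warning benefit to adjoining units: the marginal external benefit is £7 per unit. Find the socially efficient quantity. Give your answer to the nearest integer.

q* = 11

Social marginal benefit = demand + MEB = 62 - 3q.
Set SMB = MC: 62 - 3q = 8 + 2q → q* = 10.8000.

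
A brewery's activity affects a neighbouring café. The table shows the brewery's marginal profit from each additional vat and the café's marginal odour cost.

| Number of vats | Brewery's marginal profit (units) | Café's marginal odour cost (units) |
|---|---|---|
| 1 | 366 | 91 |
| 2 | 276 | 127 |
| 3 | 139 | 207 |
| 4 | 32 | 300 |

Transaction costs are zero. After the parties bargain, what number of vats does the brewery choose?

2

Bargaining reaches the level where marginal profit last exceeds marginal odour cost.
That holds through level 2 (276 ≥ 127) but not at 3 (139 < 207).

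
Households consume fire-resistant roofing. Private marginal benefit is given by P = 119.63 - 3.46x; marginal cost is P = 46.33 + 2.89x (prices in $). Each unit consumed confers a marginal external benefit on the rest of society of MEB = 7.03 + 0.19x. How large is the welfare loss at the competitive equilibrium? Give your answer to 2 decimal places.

DWL = $6.90

Market equilibrium (private): 46.33 + 2.89x = 119.63 - 3.46x → x_m = 11.5433.
Social marginal benefit = demand + MEB = 126.66 - 3.27x.
Set SMB = MC: 126.66 - 3.27x = 46.33 + 2.89x → x* = 13.0406.
The welfare-loss triangle has base |x_m − x*| and height MEB(x_m) (the vertical gap between SMB and MC is zero at x* and MEB at x_m).
DWL = ½ × 1.4973 × 9.2232 = 6.9049.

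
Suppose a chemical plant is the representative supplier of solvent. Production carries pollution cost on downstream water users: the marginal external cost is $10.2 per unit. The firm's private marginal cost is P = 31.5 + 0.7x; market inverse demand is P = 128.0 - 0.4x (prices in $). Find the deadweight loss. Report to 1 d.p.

DWL = $47.3

Market equilibrium (private): 31.5 + 0.7x = 128.0 - 0.4x → x_m = 87.7273.
Social marginal cost = private MC + MEC = 41.7 + 0.7x.
Set SMC = demand: 41.7 + 0.7x = 128.0 - 0.4x → x* = 78.4545.
Height of the DWL triangle at x_m is SMC(x_m) − demand(x_m) = MEC(x_m) = 10.2000.
DWL = ½ × 9.2728 × 10.2000 = 47.2913.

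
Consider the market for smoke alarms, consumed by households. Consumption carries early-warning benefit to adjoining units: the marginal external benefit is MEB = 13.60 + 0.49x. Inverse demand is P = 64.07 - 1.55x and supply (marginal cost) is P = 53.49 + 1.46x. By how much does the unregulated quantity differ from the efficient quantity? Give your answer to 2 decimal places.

Market equilibrium (private): 53.49 + 1.46x = 64.07 - 1.55x → x_m = 3.5150.
Social marginal benefit = demand + MEB = 77.67 - 1.06x.
Set SMB = MC: 77.67 - 1.06x = 53.49 + 1.46x → x* = 9.5952.
Gap = |3.5150 − 9.5952| = 6.0802.

6.08 units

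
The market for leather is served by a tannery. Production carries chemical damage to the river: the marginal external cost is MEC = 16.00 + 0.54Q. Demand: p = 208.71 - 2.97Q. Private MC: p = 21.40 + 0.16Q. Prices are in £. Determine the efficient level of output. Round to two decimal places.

Q* = 46.68

Social marginal cost = private MC + MEC = 37.40 + 0.70Q.
Set SMC = demand: 37.40 + 0.70Q = 208.71 - 2.97Q → Q* = 46.6785.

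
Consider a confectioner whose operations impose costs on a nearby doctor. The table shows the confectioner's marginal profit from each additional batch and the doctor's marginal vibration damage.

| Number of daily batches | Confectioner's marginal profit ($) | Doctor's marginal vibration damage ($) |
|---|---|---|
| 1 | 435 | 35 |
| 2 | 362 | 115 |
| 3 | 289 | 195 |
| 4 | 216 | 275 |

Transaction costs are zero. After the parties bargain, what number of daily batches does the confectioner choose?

Bargaining reaches the level where marginal profit last exceeds marginal vibration damage.
That holds through level 3 (289 ≥ 195) but not at 4 (216 < 275).

3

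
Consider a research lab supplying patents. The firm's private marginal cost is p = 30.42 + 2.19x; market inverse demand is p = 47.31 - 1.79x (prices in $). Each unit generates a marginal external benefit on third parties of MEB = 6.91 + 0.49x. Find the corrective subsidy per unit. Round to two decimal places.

subsidy = $10.25 per unit

Social marginal cost = private MC − MEB = 23.51 + 1.70x.
Set SMC = demand: 23.51 + 1.70x = 47.31 - 1.79x → x* = 6.8195.
The Pigouvian subsidy equals MEB at x*: 6.91 + 0.49×6.8195 = 10.2516.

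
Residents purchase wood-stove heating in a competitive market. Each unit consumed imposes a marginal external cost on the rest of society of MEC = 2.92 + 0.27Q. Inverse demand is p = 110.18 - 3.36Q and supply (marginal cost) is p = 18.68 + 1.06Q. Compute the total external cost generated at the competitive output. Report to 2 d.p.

118.30

Market equilibrium (private): 18.68 + 1.06Q = 110.18 - 3.36Q → Q_m = 20.7014.
Total external cost = ∫₀^{Q_m} (2.92 + 0.27Q) dQ = 2.92×20.7014 + ½×0.27×20.7014² = 118.3021.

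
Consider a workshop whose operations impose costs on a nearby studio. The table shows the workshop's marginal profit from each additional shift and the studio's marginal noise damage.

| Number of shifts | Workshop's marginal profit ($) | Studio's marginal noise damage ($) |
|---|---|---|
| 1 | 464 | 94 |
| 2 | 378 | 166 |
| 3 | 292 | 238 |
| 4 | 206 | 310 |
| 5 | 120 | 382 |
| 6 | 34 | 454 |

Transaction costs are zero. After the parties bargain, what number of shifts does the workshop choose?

3

Bargaining reaches the level where marginal profit last exceeds marginal noise damage.
That holds through level 3 (292 ≥ 238) but not at 4 (206 < 310).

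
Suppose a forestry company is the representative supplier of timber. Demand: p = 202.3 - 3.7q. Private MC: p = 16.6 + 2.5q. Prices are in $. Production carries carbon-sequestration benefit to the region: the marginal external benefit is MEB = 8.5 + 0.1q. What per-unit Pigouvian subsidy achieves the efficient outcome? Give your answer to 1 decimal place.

Social marginal cost = private MC − MEB = 8.1 + 2.4q.
Set SMC = demand: 8.1 + 2.4q = 202.3 - 3.7q → q* = 31.8361.
The Pigouvian subsidy equals MEB at q*: 8.5 + 0.1×31.8361 = 11.6836.

subsidy = $11.7 per unit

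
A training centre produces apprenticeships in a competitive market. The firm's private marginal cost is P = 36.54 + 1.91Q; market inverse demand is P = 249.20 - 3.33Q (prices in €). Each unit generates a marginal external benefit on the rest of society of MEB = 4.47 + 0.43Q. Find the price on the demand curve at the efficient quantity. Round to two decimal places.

Social marginal cost = private MC − MEB = 32.07 + 1.48Q.
Set SMC = demand: 32.07 + 1.48Q = 249.20 - 3.33Q → Q* = 45.1414.
Consumer price on the demand curve at Q*: 249.20 − 3.33×45.1414 = 98.8791.

P = €98.88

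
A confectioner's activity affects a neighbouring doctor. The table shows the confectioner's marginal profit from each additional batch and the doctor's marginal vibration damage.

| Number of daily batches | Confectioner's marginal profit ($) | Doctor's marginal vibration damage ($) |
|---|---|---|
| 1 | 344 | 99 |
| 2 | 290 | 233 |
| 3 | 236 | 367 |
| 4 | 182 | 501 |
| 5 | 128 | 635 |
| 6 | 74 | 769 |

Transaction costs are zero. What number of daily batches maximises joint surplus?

2

Bargaining reaches the level where marginal profit last exceeds marginal vibration damage.
That holds through level 2 (290 ≥ 233) but not at 3 (236 < 367).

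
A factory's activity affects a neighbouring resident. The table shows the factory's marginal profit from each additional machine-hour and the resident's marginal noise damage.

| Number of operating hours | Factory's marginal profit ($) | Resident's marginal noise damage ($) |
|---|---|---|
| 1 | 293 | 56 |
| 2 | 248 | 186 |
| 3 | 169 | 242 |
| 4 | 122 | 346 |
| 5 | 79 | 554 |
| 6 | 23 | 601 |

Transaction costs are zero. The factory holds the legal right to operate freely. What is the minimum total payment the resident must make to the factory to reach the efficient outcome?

$393

Left alone the factory would choose level 6 (marginal profit stays positive).
Efficient level: k* = 2 (marginal profit ≥ marginal noise damage through 2).
The resident must at least cover the factory's forgone profit from cutting 6→2: 169 + 122 + 79 + 23 = 393.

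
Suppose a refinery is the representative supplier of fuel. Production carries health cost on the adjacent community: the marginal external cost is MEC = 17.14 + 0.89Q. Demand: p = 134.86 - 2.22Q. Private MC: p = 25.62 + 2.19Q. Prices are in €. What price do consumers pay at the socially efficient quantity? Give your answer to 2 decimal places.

Social marginal cost = private MC + MEC = 42.76 + 3.08Q.
Set SMC = demand: 42.76 + 3.08Q = 134.86 - 2.22Q → Q* = 17.3774.
Consumer price on the demand curve at Q*: 134.86 − 2.22×17.3774 = 96.2822.

P = €96.28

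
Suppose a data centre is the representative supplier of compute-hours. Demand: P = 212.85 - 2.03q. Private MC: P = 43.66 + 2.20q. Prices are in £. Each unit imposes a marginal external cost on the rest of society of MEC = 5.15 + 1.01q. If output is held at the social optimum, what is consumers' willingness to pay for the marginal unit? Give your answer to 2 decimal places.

P = £149.30

Social marginal cost = private MC + MEC = 48.81 + 3.21q.
Set SMC = demand: 48.81 + 3.21q = 212.85 - 2.03q → q* = 31.3053.
Consumer price on the demand curve at q*: 212.85 − 2.03×31.3053 = 149.3002.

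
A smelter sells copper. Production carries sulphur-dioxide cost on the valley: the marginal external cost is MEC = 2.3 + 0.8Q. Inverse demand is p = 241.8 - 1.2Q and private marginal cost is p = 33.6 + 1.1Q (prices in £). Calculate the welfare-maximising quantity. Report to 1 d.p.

Q* = 66.4

Social marginal cost = private MC + MEC = 35.9 + 1.9Q.
Set SMC = demand: 35.9 + 1.9Q = 241.8 - 1.2Q → Q* = 66.4194.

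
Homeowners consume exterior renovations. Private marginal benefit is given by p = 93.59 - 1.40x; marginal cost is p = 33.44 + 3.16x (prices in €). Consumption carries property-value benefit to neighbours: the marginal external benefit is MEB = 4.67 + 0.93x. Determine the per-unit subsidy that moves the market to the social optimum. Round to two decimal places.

subsidy = €21.28 per unit

Social marginal benefit = demand + MEB = 98.26 - 0.47x.
Set SMB = MC: 98.26 - 0.47x = 33.44 + 3.16x → x* = 17.8567.
The Pigouvian subsidy equals MEB at x*: 4.67 + 0.93×17.8567 = 21.2767.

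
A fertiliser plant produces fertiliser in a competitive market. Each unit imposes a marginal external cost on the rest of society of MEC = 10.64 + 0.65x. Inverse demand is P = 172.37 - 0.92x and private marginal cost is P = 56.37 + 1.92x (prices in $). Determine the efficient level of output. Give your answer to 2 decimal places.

Social marginal cost = private MC + MEC = 67.01 + 2.57x.
Set SMC = demand: 67.01 + 2.57x = 172.37 - 0.92x → x* = 30.1891.

x* = 30.19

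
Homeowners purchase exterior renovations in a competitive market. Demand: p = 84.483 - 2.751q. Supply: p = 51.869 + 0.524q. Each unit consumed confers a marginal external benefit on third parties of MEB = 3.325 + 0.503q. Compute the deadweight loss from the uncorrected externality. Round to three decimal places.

DWL = 12.528

Market equilibrium (private): 51.869 + 0.524q = 84.483 - 2.751q → q_m = 9.9585.
Social marginal benefit = demand + MEB = 87.808 - 2.248q.
Set SMB = MC: 87.808 - 2.248q = 51.869 + 0.524q → q* = 12.9650.
Between q* and q_m the wedge SMB − MC runs linearly from 0 to MEB(q_m), so the loss is a triangle.
DWL = ½ × 3.0065 × 8.3341 = 12.5282.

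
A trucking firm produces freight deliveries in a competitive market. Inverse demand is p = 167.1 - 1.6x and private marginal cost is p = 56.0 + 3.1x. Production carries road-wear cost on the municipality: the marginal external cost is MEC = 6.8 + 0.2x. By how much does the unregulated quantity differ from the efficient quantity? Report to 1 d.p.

2.4 units

Market equilibrium (private): 56.0 + 3.1x = 167.1 - 1.6x → x_m = 23.6383.
Social marginal cost = private MC + MEC = 62.8 + 3.3x.
Set SMC = demand: 62.8 + 3.3x = 167.1 - 1.6x → x* = 21.2857.
Gap = |23.6383 − 21.2857| = 2.3526.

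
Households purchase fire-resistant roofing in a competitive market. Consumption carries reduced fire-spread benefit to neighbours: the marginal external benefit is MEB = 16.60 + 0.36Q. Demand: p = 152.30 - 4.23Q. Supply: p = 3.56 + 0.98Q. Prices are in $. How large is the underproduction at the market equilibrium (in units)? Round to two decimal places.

5.54 units

Market equilibrium (private): 3.56 + 0.98Q = 152.30 - 4.23Q → Q_m = 28.5489.
Social marginal benefit = demand + MEB = 168.90 - 3.87Q.
Set SMB = MC: 168.90 - 3.87Q = 3.56 + 0.98Q → Q* = 34.0907.
Gap = |28.5489 − 34.0907| = 5.5418.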